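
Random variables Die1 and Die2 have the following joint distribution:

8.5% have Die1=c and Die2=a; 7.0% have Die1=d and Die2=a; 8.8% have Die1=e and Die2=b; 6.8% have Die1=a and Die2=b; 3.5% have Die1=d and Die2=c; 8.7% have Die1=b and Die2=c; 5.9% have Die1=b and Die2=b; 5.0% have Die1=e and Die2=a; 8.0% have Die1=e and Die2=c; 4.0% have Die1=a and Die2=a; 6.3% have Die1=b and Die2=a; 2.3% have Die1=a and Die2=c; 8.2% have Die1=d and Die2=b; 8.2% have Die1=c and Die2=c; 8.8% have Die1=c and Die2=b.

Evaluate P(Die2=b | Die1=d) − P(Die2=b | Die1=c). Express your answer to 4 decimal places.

0.0934

P(Die1=d) = 0.070 + 0.082 + 0.035 = 0.187; P(Die2=b | Die1=d) = 0.082/0.187 = 0.43850.
P(Die1=c) = 0.085 + 0.088 + 0.082 = 0.255; P(Die2=b | Die1=c) = 0.088/0.255 = 0.34510.
Difference = 0.0934.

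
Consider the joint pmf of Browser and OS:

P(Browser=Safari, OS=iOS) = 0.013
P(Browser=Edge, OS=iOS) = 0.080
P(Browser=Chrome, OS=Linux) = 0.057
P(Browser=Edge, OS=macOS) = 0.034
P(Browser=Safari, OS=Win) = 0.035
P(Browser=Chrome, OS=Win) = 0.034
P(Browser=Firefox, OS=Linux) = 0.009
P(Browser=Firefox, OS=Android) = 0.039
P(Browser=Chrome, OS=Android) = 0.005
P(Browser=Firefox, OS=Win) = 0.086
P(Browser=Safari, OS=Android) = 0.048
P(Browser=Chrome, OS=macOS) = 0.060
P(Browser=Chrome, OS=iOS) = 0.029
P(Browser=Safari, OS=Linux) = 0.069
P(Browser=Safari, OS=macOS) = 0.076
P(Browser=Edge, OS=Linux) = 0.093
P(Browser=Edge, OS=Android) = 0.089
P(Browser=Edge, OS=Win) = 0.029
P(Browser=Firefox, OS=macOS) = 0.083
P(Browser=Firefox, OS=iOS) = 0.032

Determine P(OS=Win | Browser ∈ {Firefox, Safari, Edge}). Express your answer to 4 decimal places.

0.1840

P(Browser=Firefox) = 0.086 + 0.083 + 0.009 + 0.032 + 0.039 = 0.249.
P(Browser=Safari) = 0.035 + 0.076 + 0.069 + 0.013 + 0.048 = 0.241.
P(Browser=Edge) = 0.029 + 0.034 + 0.093 + 0.080 + 0.089 = 0.325.
P(Browser ∈ {Firefox, Safari, Edge}) = 0.249 + 0.241 + 0.325 = 0.815; P(OS=Win, Browser ∈ {Firefox, Safari, Edge}) = 0.086 + 0.035 + 0.029 = 0.150.
P(OS=Win | Browser ∈ {Firefox, Safari, Edge}) = 0.150/0.815 = 0.1840.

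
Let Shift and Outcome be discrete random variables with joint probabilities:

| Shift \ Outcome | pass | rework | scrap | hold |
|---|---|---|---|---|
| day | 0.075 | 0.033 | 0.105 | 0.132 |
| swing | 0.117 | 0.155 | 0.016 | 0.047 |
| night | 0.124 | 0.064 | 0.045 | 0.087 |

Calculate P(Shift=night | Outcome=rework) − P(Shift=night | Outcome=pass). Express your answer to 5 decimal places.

-0.13844

P(Outcome=rework) = 0.033 + 0.155 + 0.064 = 0.252; P(Shift=night | Outcome=rework) = 0.064/0.252 = 0.253968.
P(Outcome=pass) = 0.075 + 0.117 + 0.124 = 0.316; P(Shift=night | Outcome=pass) = 0.124/0.316 = 0.392405.
Difference = -0.13844.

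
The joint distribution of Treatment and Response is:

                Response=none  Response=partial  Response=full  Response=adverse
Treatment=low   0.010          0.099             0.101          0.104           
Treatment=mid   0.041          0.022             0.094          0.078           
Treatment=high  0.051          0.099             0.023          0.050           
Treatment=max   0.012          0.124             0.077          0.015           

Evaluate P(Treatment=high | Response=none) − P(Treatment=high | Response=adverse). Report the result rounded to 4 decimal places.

0.2449

P(Response=none) = 0.010 + 0.041 + 0.051 + 0.012 = 0.114; P(Treatment=high | Response=none) = 0.051/0.114 = 0.44737.
P(Response=adverse) = 0.104 + 0.078 + 0.050 + 0.015 = 0.247; P(Treatment=high | Response=adverse) = 0.050/0.247 = 0.20243.
Difference = 0.2449.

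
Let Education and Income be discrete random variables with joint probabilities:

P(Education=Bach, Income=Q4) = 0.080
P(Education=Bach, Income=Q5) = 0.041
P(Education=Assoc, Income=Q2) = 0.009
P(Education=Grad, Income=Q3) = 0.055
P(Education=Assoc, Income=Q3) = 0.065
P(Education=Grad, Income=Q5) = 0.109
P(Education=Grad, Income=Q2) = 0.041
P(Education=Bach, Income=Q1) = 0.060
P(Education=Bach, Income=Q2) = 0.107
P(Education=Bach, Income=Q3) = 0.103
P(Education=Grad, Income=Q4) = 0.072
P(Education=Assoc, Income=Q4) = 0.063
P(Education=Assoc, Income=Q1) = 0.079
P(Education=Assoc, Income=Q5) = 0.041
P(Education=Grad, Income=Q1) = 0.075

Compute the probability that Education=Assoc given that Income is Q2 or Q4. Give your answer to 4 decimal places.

0.1935

P(Income=Q2) = 0.009 + 0.107 + 0.041 = 0.157.
P(Income=Q4) = 0.063 + 0.080 + 0.072 = 0.215.
P(Income ∈ {Q2, Q4}) = 0.157 + 0.215 = 0.372; P(Education=Assoc, Income ∈ {Q2, Q4}) = 0.009 + 0.063 = 0.072.
P(Education=Assoc | Income ∈ {Q2, Q4}) = 0.072/0.372 = 0.1935.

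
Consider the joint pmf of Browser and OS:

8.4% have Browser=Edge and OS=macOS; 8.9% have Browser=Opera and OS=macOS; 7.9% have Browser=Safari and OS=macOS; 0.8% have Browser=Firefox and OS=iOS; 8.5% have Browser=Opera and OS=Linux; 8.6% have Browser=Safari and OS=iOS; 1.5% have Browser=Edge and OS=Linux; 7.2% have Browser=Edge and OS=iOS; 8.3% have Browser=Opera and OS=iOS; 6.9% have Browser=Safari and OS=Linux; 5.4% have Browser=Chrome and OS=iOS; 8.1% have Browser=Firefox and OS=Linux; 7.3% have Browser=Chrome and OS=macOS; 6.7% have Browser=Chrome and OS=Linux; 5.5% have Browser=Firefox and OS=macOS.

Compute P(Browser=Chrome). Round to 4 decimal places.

P(Browser=Chrome) = 0.073 + 0.067 + 0.054 = 0.194.

0.1940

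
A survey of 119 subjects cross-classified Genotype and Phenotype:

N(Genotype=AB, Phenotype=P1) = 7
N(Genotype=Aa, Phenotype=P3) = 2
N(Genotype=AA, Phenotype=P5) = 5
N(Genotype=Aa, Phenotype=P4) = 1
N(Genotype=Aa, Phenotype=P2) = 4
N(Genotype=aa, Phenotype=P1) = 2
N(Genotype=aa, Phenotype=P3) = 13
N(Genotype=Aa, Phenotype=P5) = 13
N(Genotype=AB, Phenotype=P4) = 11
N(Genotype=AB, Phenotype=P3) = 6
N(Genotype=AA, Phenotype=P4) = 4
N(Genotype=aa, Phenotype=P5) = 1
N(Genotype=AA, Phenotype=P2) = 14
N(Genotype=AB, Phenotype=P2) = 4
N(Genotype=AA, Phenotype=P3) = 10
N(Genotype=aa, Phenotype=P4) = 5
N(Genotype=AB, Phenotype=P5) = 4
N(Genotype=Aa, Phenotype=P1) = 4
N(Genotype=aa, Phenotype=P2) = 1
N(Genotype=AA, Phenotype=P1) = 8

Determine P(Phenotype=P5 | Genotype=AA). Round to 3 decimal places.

0.122

Total with Genotype=AA: 8 + 14 + 10 + 4 + 5 = 41.
P(Phenotype=P5 | Genotype=AA) = 5/41 = 0.122.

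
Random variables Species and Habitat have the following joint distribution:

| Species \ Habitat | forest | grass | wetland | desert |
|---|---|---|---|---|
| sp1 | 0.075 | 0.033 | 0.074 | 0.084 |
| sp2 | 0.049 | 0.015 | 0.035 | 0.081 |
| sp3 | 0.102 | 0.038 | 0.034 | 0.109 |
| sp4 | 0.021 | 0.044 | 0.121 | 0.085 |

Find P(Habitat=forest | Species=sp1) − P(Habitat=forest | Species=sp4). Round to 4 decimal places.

0.2045

P(Species=sp1) = 0.075 + 0.033 + 0.074 + 0.084 = 0.266; P(Habitat=forest | Species=sp1) = 0.075/0.266 = 0.28195.
P(Species=sp4) = 0.021 + 0.044 + 0.121 + 0.085 = 0.271; P(Habitat=forest | Species=sp4) = 0.021/0.271 = 0.07749.
Difference = 0.2045.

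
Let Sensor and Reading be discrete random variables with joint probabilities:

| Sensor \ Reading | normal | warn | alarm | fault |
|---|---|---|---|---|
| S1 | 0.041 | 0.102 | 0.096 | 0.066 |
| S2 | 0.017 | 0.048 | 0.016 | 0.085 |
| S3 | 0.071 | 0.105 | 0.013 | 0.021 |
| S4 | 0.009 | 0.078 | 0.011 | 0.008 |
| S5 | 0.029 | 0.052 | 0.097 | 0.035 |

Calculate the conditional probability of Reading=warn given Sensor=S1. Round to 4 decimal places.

0.3344

P(Sensor=S1) = 0.041 + 0.102 + 0.096 + 0.066 = 0.305.
P(Reading=warn | Sensor=S1) = 0.102/0.305 = 0.3344.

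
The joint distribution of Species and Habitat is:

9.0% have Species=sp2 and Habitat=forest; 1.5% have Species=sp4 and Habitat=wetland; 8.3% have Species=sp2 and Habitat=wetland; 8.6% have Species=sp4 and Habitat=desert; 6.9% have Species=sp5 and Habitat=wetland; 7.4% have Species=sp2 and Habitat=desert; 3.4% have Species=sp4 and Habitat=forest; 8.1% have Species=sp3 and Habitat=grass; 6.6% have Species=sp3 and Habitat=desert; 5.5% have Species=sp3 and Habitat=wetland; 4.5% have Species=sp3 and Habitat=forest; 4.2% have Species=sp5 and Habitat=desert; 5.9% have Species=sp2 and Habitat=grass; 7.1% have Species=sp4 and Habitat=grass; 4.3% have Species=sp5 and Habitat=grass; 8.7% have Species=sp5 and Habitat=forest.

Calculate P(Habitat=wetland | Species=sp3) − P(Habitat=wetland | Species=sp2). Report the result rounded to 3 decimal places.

-0.049

P(Species=sp3) = 0.045 + 0.081 + 0.055 + 0.066 = 0.247; P(Habitat=wetland | Species=sp3) = 0.055/0.247 = 0.2227.
P(Species=sp2) = 0.090 + 0.059 + 0.083 + 0.074 = 0.306; P(Habitat=wetland | Species=sp2) = 0.083/0.306 = 0.2712.
Difference = -0.049.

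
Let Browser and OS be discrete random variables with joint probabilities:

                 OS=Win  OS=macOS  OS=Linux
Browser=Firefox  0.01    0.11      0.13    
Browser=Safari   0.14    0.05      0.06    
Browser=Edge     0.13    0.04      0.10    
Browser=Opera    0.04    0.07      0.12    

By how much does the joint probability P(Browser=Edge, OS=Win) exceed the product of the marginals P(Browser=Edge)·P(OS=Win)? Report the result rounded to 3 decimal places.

P(Browser=Edge) = 0.13 + 0.04 + 0.10 = 0.27.
P(OS=Win) = 0.01 + 0.14 + 0.13 + 0.04 = 0.32.
P(Browser=Edge, OS=Win) − P(Browser=Edge)P(OS=Win) = 0.13 − 0.27×0.32 = 0.044.

0.044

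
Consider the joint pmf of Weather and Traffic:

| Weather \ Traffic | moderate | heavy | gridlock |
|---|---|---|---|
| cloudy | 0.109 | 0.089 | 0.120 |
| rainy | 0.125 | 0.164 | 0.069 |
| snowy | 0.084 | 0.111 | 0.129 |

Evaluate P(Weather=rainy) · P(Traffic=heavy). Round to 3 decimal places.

0.130

P(Weather=rainy) = 0.125 + 0.164 + 0.069 = 0.358.
P(Traffic=heavy) = 0.089 + 0.164 + 0.111 = 0.364.
Product: 0.358 × 0.364 = 0.130.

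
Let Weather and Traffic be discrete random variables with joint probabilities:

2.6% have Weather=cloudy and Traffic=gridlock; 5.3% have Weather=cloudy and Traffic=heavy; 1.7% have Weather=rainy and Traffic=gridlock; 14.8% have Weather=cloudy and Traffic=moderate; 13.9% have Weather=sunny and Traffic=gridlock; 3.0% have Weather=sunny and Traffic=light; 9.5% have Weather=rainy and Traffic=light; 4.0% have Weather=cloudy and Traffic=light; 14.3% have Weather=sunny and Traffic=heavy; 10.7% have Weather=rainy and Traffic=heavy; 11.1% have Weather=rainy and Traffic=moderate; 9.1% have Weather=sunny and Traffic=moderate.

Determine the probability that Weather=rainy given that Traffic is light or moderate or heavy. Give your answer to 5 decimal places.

P(Traffic=light) = 0.030 + 0.040 + 0.095 = 0.165.
P(Traffic=moderate) = 0.091 + 0.148 + 0.111 = 0.350.
P(Traffic=heavy) = 0.143 + 0.053 + 0.107 = 0.303.
P(Traffic ∈ {light, moderate, heavy}) = 0.165 + 0.350 + 0.303 = 0.818; P(Weather=rainy, Traffic ∈ {light, moderate, heavy}) = 0.095 + 0.111 + 0.107 = 0.313.
P(Weather=rainy | Traffic ∈ {light, moderate, heavy}) = 0.313/0.818 = 0.38264.

0.38264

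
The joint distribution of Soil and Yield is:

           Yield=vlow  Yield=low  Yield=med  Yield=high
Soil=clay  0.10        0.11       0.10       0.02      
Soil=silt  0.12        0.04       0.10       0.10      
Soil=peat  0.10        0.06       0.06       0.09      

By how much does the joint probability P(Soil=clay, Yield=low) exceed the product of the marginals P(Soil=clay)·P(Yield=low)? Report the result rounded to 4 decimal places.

0.0407

P(Soil=clay) = 0.10 + 0.11 + 0.10 + 0.02 = 0.33.
P(Yield=low) = 0.11 + 0.04 + 0.06 = 0.21.
P(Soil=clay, Yield=low) − P(Soil=clay)P(Yield=low) = 0.11 − 0.33×0.21 = 0.0407.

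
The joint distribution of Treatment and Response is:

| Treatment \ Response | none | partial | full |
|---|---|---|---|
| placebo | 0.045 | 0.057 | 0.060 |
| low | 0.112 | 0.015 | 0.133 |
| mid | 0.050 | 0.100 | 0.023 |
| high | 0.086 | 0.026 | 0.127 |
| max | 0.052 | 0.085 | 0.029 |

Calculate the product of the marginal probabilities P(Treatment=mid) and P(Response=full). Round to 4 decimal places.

0.0644

P(Treatment=mid) = 0.050 + 0.100 + 0.023 = 0.173.
P(Response=full) = 0.060 + 0.133 + 0.023 + 0.127 + 0.029 = 0.372.
Product: 0.173 × 0.372 = 0.0644.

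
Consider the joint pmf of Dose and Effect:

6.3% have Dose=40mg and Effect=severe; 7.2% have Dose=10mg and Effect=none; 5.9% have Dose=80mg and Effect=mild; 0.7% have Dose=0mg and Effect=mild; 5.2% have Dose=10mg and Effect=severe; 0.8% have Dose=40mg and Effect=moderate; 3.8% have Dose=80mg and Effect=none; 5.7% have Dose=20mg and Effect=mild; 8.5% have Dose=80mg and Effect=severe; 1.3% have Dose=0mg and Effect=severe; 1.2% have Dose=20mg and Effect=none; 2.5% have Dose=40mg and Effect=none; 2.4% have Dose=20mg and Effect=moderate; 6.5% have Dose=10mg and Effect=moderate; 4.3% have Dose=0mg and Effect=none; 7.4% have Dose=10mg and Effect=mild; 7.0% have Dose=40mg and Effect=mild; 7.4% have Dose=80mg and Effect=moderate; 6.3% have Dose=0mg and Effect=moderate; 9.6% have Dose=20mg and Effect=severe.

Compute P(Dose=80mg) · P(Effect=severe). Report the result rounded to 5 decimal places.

P(Dose=80mg) = 0.038 + 0.059 + 0.074 + 0.085 = 0.256.
P(Effect=severe) = 0.013 + 0.052 + 0.096 + 0.063 + 0.085 = 0.309.
Product: 0.256 × 0.309 = 0.07910.

0.07910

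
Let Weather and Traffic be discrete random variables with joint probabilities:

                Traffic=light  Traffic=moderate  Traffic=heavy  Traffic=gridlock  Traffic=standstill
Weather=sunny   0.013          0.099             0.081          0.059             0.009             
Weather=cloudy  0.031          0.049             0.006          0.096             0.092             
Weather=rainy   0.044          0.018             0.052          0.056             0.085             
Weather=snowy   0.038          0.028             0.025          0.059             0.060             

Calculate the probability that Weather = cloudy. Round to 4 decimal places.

0.2740

P(Weather=cloudy) = 0.031 + 0.049 + 0.006 + 0.096 + 0.092 = 0.274.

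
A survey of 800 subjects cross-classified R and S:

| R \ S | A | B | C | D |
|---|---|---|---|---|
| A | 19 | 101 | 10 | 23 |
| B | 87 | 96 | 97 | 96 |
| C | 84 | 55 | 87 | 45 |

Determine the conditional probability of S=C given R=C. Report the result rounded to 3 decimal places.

0.321

Total with R=C: 84 + 55 + 87 + 45 = 271.
P(S=C | R=C) = 87/271 = 0.321.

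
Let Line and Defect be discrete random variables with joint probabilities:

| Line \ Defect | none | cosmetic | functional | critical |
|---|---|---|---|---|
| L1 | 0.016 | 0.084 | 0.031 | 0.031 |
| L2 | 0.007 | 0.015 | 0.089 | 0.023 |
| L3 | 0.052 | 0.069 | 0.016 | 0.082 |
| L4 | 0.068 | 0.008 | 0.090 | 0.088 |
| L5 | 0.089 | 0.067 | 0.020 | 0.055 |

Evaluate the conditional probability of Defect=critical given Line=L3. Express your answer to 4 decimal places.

0.3744

P(Line=L3) = 0.052 + 0.069 + 0.016 + 0.082 = 0.219.
P(Defect=critical | Line=L3) = 0.082/0.219 = 0.3744.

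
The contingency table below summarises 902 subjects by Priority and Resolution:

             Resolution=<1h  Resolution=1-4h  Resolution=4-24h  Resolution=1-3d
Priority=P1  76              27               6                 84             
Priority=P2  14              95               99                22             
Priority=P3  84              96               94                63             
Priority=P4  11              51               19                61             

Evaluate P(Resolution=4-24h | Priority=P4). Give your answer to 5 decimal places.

Total with Priority=P4: 11 + 51 + 19 + 61 = 142.
P(Resolution=4-24h | Priority=P4) = 19/142 = 0.13380.

0.13380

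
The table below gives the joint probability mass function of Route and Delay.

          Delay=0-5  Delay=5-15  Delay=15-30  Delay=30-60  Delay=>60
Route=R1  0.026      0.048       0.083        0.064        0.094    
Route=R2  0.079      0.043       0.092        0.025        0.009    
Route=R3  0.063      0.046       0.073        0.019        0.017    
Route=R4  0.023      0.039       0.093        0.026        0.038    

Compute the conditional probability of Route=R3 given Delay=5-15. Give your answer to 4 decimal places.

P(Delay=5-15) = 0.048 + 0.043 + 0.046 + 0.039 = 0.176.
P(Route=R3 | Delay=5-15) = 0.046/0.176 = 0.2614.

0.2614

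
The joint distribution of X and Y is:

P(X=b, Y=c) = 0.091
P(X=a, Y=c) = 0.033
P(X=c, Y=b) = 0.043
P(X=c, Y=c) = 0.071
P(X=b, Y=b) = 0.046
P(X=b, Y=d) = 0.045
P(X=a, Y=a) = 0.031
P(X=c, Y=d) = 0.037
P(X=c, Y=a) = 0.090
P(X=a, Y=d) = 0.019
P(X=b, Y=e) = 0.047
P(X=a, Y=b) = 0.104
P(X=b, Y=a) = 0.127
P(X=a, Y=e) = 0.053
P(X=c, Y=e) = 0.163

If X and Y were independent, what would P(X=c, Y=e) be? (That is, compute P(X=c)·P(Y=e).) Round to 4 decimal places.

P(X=c) = 0.090 + 0.043 + 0.071 + 0.037 + 0.163 = 0.404.
P(Y=e) = 0.053 + 0.047 + 0.163 = 0.263.
Product: 0.404 × 0.263 = 0.1063.

0.1063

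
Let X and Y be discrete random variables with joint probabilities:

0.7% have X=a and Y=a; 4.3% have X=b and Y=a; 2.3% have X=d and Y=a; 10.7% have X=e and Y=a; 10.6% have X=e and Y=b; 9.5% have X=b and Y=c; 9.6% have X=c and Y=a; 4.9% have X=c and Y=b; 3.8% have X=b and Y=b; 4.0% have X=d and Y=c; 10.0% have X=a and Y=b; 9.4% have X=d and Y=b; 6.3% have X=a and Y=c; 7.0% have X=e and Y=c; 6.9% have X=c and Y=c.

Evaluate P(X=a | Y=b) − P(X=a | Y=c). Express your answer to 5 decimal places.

P(Y=b) = 0.100 + 0.038 + 0.049 + 0.094 + 0.106 = 0.387; P(X=a | Y=b) = 0.100/0.387 = 0.258398.
P(Y=c) = 0.063 + 0.095 + 0.069 + 0.040 + 0.070 = 0.337; P(X=a | Y=c) = 0.063/0.337 = 0.186944.
Difference = 0.07145.

0.07145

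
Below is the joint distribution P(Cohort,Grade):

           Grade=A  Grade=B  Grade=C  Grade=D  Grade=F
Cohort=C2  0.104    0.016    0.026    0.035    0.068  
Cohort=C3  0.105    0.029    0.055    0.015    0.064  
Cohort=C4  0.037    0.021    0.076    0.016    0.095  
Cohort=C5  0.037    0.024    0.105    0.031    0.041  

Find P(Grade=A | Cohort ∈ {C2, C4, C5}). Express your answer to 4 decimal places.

P(Cohort=C2) = 0.104 + 0.016 + 0.026 + 0.035 + 0.068 = 0.249.
P(Cohort=C4) = 0.037 + 0.021 + 0.076 + 0.016 + 0.095 = 0.245.
P(Cohort=C5) = 0.037 + 0.024 + 0.105 + 0.031 + 0.041 = 0.238.
P(Cohort ∈ {C2, C4, C5}) = 0.249 + 0.245 + 0.238 = 0.732; P(Grade=A, Cohort ∈ {C2, C4, C5}) = 0.104 + 0.037 + 0.037 = 0.178.
P(Grade=A | Cohort ∈ {C2, C4, C5}) = 0.178/0.732 = 0.2432.

0.2432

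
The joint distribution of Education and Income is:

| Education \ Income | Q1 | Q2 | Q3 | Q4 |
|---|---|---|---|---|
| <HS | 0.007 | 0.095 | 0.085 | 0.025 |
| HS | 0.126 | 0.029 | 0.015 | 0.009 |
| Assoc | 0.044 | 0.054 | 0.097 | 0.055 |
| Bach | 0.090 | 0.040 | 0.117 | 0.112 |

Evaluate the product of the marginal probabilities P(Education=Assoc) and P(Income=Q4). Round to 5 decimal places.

0.05025

P(Education=Assoc) = 0.044 + 0.054 + 0.097 + 0.055 = 0.250.
P(Income=Q4) = 0.025 + 0.009 + 0.055 + 0.112 = 0.201.
Product: 0.250 × 0.201 = 0.05025.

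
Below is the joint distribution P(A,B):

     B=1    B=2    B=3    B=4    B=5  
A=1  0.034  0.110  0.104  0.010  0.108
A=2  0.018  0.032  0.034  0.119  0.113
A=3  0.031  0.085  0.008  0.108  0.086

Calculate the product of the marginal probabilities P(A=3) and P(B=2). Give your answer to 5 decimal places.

0.07219

P(A=3) = 0.031 + 0.085 + 0.008 + 0.108 + 0.086 = 0.318.
P(B=2) = 0.110 + 0.032 + 0.085 = 0.227.
Product: 0.318 × 0.227 = 0.07219.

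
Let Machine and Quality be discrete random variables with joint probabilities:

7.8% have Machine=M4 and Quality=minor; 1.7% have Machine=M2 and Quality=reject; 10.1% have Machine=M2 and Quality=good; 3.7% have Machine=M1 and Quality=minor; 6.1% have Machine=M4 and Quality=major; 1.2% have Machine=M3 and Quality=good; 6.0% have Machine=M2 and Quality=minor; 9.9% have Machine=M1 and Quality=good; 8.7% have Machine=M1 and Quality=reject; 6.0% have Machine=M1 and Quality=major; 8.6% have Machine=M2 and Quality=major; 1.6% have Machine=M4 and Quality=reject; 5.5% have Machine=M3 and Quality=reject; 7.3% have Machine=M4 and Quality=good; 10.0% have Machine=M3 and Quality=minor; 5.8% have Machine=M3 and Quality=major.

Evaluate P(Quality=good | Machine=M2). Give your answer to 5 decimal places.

0.38258

P(Machine=M2) = 0.101 + 0.060 + 0.086 + 0.017 = 0.264.
P(Quality=good | Machine=M2) = 0.101/0.264 = 0.38258.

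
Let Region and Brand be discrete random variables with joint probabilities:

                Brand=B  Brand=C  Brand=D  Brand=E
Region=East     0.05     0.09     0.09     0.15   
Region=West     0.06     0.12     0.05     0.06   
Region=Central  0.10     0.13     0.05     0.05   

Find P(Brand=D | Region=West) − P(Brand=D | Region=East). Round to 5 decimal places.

P(Region=West) = 0.06 + 0.12 + 0.05 + 0.06 = 0.29; P(Brand=D | Region=West) = 0.05/0.29 = 0.172414.
P(Region=East) = 0.05 + 0.09 + 0.09 + 0.15 = 0.38; P(Brand=D | Region=East) = 0.09/0.38 = 0.236842.
Difference = -0.06443.

-0.06443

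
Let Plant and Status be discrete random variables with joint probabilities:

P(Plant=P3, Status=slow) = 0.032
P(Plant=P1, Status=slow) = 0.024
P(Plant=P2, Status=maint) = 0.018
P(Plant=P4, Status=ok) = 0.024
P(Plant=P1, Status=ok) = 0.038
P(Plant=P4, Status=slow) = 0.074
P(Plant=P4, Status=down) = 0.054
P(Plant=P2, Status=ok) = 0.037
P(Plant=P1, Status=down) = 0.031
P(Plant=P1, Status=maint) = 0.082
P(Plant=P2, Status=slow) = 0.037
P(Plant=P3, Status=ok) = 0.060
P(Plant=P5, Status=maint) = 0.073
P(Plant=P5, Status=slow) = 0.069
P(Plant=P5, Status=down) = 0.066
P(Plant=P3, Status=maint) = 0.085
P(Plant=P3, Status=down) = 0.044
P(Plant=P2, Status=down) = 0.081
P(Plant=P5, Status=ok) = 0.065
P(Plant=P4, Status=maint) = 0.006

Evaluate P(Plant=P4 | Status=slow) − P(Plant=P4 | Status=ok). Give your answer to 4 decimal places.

0.2064

P(Status=slow) = 0.024 + 0.037 + 0.032 + 0.074 + 0.069 = 0.236; P(Plant=P4 | Status=slow) = 0.074/0.236 = 0.31356.
P(Status=ok) = 0.038 + 0.037 + 0.060 + 0.024 + 0.065 = 0.224; P(Plant=P4 | Status=ok) = 0.024/0.224 = 0.10714.
Difference = 0.2064.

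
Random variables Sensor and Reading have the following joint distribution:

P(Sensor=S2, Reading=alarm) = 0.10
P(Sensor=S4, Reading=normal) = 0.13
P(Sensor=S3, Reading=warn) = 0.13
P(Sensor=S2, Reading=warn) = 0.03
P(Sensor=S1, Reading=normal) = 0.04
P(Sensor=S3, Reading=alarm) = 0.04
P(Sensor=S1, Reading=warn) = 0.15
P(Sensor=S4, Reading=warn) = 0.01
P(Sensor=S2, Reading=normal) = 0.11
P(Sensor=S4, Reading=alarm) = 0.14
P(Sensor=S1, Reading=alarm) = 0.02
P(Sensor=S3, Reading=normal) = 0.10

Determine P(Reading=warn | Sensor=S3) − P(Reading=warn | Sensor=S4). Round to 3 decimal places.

0.446

P(Sensor=S3) = 0.10 + 0.13 + 0.04 = 0.27; P(Reading=warn | Sensor=S3) = 0.13/0.27 = 0.4815.
P(Sensor=S4) = 0.13 + 0.01 + 0.14 = 0.28; P(Reading=warn | Sensor=S4) = 0.01/0.28 = 0.0357.
Difference = 0.446.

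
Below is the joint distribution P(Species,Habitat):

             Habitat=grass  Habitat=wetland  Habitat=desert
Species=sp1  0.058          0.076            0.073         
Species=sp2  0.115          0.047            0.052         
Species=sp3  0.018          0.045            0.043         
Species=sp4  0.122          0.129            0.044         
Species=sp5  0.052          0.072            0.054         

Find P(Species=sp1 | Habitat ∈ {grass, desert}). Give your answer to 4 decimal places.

0.2076

P(Habitat=grass) = 0.058 + 0.115 + 0.018 + 0.122 + 0.052 = 0.365.
P(Habitat=desert) = 0.073 + 0.052 + 0.043 + 0.044 + 0.054 = 0.266.
P(Habitat ∈ {grass, desert}) = 0.365 + 0.266 = 0.631; P(Species=sp1, Habitat ∈ {grass, desert}) = 0.058 + 0.073 = 0.131.
P(Species=sp1 | Habitat ∈ {grass, desert}) = 0.131/0.631 = 0.2076.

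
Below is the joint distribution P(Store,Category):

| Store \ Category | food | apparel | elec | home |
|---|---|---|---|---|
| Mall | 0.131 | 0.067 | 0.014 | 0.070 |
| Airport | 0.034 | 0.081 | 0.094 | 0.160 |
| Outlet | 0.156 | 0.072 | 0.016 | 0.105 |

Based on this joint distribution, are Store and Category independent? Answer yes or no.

no

P(Store=Airport) = 0.369 and P(Category=food) = 0.321, so their product is 0.11845, but P(Store=Airport, Category=food) = 0.034. Since these differ, Store and Category are not independent.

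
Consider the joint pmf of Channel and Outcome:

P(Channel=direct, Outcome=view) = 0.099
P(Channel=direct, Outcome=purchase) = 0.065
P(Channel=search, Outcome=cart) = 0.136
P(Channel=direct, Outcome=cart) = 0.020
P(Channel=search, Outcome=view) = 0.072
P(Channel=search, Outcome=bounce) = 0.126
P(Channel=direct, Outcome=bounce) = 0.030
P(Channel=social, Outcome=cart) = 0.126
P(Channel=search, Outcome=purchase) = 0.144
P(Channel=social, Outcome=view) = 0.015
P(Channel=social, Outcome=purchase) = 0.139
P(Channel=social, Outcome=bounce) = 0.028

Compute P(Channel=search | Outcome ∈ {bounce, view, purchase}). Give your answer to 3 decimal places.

0.476

P(Outcome=bounce) = 0.126 + 0.028 + 0.030 = 0.184.
P(Outcome=view) = 0.072 + 0.015 + 0.099 = 0.186.
P(Outcome=purchase) = 0.144 + 0.139 + 0.065 = 0.348.
P(Outcome ∈ {bounce, view, purchase}) = 0.184 + 0.186 + 0.348 = 0.718; P(Channel=search, Outcome ∈ {bounce, view, purchase}) = 0.126 + 0.072 + 0.144 = 0.342.
P(Channel=search | Outcome ∈ {bounce, view, purchase}) = 0.342/0.718 = 0.476.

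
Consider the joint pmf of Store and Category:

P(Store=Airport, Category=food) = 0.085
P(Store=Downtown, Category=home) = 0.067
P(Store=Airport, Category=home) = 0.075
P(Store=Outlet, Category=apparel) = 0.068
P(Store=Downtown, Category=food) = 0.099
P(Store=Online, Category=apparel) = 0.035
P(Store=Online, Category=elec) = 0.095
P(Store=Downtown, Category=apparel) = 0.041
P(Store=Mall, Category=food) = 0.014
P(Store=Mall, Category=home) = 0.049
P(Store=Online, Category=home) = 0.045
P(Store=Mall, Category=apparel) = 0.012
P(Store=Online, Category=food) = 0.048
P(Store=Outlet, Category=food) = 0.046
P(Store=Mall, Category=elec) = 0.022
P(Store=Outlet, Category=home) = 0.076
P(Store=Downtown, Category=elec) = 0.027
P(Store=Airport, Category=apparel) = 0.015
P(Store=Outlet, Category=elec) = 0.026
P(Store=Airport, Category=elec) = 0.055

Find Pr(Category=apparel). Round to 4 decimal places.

0.1710

P(Category=apparel) = 0.041 + 0.012 + 0.015 + 0.068 + 0.035 = 0.171.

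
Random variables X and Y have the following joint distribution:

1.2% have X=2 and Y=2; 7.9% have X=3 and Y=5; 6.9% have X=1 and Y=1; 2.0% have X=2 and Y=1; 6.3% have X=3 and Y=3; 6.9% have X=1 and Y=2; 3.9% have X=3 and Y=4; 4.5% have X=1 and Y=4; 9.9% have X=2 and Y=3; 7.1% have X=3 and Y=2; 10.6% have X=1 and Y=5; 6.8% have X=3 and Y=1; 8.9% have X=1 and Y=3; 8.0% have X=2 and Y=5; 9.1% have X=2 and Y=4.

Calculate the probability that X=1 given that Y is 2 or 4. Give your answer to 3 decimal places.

0.349

P(Y=2) = 0.069 + 0.012 + 0.071 = 0.152.
P(Y=4) = 0.045 + 0.091 + 0.039 = 0.175.
P(Y ∈ {2, 4}) = 0.152 + 0.175 = 0.327; P(X=1, Y ∈ {2, 4}) = 0.069 + 0.045 = 0.114.
P(X=1 | Y ∈ {2, 4}) = 0.114/0.327 = 0.349.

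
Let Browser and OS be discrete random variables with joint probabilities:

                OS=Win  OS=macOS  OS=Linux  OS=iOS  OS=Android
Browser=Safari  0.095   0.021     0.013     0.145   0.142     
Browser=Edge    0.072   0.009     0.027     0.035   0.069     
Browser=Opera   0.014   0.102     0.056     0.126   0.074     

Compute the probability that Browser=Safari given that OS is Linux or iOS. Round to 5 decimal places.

P(OS=Linux) = 0.013 + 0.027 + 0.056 = 0.096.
P(OS=iOS) = 0.145 + 0.035 + 0.126 = 0.306.
P(OS ∈ {Linux, iOS}) = 0.096 + 0.306 = 0.402; P(Browser=Safari, OS ∈ {Linux, iOS}) = 0.013 + 0.145 = 0.158.
P(Browser=Safari | OS ∈ {Linux, iOS}) = 0.158/0.402 = 0.39303.

0.39303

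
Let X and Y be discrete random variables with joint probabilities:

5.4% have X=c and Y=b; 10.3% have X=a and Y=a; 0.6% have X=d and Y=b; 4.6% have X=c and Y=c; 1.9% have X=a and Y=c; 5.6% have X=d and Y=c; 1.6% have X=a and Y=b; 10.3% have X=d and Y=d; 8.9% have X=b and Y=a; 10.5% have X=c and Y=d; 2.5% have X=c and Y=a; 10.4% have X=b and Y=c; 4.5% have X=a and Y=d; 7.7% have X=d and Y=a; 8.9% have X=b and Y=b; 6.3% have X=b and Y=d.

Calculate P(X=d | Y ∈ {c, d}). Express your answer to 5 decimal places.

0.29390

P(Y=c) = 0.019 + 0.104 + 0.046 + 0.056 = 0.225.
P(Y=d) = 0.045 + 0.063 + 0.105 + 0.103 = 0.316.
P(Y ∈ {c, d}) = 0.225 + 0.316 = 0.541; P(X=d, Y ∈ {c, d}) = 0.056 + 0.103 = 0.159.
P(X=d | Y ∈ {c, d}) = 0.159/0.541 = 0.29390.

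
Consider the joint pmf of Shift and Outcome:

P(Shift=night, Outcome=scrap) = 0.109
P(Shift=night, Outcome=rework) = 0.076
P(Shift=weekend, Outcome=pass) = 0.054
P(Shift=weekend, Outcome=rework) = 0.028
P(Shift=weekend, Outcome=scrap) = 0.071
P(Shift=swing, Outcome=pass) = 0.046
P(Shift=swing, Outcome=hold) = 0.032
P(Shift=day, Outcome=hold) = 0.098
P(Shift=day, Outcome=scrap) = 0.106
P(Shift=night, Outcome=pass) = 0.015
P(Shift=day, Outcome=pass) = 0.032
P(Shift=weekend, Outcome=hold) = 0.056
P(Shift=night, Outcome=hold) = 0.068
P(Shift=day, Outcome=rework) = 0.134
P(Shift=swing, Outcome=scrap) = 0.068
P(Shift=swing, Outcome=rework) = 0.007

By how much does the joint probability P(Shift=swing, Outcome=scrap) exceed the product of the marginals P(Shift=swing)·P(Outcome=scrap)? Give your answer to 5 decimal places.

P(Shift=swing) = 0.046 + 0.007 + 0.068 + 0.032 = 0.153.
P(Outcome=scrap) = 0.106 + 0.068 + 0.109 + 0.071 = 0.354.
P(Shift=swing, Outcome=scrap) − P(Shift=swing)P(Outcome=scrap) = 0.068 − 0.153×0.354 = 0.01384.

0.01384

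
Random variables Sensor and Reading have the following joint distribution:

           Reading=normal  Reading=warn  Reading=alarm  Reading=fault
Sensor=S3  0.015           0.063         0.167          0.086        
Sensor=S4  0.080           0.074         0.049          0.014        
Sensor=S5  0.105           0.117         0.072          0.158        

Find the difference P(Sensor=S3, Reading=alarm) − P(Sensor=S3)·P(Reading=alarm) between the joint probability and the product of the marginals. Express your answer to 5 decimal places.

0.07167

P(Sensor=S3) = 0.015 + 0.063 + 0.167 + 0.086 = 0.331.
P(Reading=alarm) = 0.167 + 0.049 + 0.072 = 0.288.
P(Sensor=S3, Reading=alarm) − P(Sensor=S3)P(Reading=alarm) = 0.167 − 0.331×0.288 = 0.07167.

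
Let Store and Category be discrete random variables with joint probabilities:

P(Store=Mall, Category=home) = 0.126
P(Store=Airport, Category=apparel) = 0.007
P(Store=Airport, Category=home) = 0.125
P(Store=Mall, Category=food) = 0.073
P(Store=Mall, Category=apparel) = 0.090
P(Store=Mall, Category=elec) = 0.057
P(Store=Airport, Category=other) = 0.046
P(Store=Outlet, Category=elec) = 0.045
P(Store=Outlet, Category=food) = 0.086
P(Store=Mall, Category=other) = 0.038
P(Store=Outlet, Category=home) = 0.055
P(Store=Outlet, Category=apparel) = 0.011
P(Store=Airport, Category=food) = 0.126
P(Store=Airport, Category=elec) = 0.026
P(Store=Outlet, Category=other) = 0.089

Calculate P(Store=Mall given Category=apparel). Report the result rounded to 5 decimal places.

0.83333

P(Category=apparel) = 0.090 + 0.007 + 0.011 = 0.108.
P(Store=Mall | Category=apparel) = 0.090/0.108 = 0.83333.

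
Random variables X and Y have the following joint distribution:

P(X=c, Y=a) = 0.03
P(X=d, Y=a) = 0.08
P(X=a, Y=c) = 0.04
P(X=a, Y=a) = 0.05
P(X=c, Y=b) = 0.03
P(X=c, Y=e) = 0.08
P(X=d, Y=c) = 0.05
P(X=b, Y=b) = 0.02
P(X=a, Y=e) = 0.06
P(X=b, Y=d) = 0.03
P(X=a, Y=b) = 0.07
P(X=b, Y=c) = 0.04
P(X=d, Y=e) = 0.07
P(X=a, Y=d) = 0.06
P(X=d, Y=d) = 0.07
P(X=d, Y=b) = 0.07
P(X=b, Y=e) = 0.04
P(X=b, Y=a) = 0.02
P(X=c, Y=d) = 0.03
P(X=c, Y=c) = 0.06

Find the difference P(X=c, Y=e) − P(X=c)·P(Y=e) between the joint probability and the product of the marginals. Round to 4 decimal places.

0.0225

P(X=c) = 0.03 + 0.03 + 0.06 + 0.03 + 0.08 = 0.23.
P(Y=e) = 0.06 + 0.04 + 0.08 + 0.07 = 0.25.
P(X=c, Y=e) − P(X=c)P(Y=e) = 0.08 − 0.23×0.25 = 0.0225.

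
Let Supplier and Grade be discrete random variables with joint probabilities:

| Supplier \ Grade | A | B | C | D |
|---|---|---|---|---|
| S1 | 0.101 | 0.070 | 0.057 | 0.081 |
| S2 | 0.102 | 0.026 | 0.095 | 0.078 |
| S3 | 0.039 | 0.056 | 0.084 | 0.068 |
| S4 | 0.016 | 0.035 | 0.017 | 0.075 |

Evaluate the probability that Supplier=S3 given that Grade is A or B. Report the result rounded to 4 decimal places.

P(Grade=A) = 0.101 + 0.102 + 0.039 + 0.016 = 0.258.
P(Grade=B) = 0.070 + 0.026 + 0.056 + 0.035 = 0.187.
P(Grade ∈ {A, B}) = 0.258 + 0.187 = 0.445; P(Supplier=S3, Grade ∈ {A, B}) = 0.039 + 0.056 = 0.095.
P(Supplier=S3 | Grade ∈ {A, B}) = 0.095/0.445 = 0.2135.

0.2135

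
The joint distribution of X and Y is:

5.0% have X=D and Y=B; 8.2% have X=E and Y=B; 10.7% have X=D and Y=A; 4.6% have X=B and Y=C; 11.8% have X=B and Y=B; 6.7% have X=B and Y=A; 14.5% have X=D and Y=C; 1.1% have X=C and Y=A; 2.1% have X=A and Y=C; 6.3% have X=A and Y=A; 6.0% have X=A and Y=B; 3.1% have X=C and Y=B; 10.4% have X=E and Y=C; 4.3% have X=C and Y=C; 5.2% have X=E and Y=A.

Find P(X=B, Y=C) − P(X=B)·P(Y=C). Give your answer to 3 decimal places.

P(X=B) = 0.067 + 0.118 + 0.046 = 0.231.
P(Y=C) = 0.021 + 0.046 + 0.043 + 0.145 + 0.104 = 0.359.
P(X=B, Y=C) − P(X=B)P(Y=C) = 0.046 − 0.231×0.359 = -0.037.

-0.037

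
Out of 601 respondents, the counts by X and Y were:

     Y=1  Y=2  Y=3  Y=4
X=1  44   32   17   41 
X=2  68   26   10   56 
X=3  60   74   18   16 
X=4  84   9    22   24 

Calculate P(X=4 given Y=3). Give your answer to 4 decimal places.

Total with Y=3: 17 + 10 + 18 + 22 = 67.
P(X=4 | Y=3) = 22/67 = 0.3284.

0.3284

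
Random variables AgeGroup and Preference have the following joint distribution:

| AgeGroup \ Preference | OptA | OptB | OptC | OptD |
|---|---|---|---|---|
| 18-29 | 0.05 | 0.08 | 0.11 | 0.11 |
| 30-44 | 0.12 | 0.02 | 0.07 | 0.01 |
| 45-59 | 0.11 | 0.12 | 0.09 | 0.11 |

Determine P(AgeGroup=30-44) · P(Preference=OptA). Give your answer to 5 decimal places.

0.06160

P(AgeGroup=30-44) = 0.12 + 0.02 + 0.07 + 0.01 = 0.22.
P(Preference=OptA) = 0.05 + 0.12 + 0.11 = 0.28.
Product: 0.22 × 0.28 = 0.06160.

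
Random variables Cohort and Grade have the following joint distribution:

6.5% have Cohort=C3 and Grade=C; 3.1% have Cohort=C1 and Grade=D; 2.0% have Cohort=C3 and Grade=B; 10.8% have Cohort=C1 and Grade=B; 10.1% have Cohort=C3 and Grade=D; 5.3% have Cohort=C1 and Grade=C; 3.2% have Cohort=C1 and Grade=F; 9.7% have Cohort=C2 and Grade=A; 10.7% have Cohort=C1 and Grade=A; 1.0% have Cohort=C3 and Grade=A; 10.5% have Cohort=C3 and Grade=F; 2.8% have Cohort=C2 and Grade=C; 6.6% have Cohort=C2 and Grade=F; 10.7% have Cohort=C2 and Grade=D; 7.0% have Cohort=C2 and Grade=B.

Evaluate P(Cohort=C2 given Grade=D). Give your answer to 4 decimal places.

P(Grade=D) = 0.031 + 0.107 + 0.101 = 0.239.
P(Cohort=C2 | Grade=D) = 0.107/0.239 = 0.4477.

0.4477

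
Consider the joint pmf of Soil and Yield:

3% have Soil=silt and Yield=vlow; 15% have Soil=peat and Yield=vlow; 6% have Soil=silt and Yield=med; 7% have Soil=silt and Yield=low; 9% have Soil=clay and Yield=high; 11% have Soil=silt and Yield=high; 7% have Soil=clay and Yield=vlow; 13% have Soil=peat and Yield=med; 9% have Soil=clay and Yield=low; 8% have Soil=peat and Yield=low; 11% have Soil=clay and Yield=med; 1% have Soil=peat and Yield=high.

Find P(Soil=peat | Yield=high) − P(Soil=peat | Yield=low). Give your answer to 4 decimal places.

-0.2857

P(Yield=high) = 0.09 + 0.11 + 0.01 = 0.21; P(Soil=peat | Yield=high) = 0.01/0.21 = 0.04762.
P(Yield=low) = 0.09 + 0.07 + 0.08 = 0.24; P(Soil=peat | Yield=low) = 0.08/0.24 = 0.33333.
Difference = -0.2857.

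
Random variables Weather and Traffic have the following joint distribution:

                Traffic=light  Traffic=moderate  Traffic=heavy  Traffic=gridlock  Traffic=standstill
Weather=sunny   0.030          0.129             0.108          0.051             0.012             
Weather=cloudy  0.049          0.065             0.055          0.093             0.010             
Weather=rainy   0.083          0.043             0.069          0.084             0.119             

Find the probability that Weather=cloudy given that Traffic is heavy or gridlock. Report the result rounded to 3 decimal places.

0.322

P(Traffic=heavy) = 0.108 + 0.055 + 0.069 = 0.232.
P(Traffic=gridlock) = 0.051 + 0.093 + 0.084 = 0.228.
P(Traffic ∈ {heavy, gridlock}) = 0.232 + 0.228 = 0.460; P(Weather=cloudy, Traffic ∈ {heavy, gridlock}) = 0.055 + 0.093 = 0.148.
P(Weather=cloudy | Traffic ∈ {heavy, gridlock}) = 0.148/0.460 = 0.322.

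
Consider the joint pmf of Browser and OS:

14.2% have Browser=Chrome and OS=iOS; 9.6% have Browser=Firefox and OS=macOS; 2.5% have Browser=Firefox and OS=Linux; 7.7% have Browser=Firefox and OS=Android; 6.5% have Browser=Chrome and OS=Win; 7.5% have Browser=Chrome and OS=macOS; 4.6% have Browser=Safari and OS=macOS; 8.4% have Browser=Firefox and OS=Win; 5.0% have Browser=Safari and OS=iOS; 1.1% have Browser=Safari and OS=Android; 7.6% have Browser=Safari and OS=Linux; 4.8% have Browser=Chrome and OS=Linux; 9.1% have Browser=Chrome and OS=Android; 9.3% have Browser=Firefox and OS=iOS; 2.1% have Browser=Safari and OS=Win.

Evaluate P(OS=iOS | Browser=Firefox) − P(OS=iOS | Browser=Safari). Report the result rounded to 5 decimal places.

P(Browser=Firefox) = 0.084 + 0.096 + 0.025 + 0.093 + 0.077 = 0.375; P(OS=iOS | Browser=Firefox) = 0.093/0.375 = 0.248000.
P(Browser=Safari) = 0.021 + 0.046 + 0.076 + 0.050 + 0.011 = 0.204; P(OS=iOS | Browser=Safari) = 0.050/0.204 = 0.245098.
Difference = 0.00290.

0.00290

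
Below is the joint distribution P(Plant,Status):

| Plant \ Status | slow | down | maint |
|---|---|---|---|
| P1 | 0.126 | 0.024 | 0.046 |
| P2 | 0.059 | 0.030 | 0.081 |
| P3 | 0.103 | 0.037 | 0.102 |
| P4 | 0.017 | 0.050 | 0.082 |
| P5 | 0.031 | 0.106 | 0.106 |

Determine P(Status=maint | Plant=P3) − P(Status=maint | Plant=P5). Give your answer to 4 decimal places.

P(Plant=P3) = 0.103 + 0.037 + 0.102 = 0.242; P(Status=maint | Plant=P3) = 0.102/0.242 = 0.42149.
P(Plant=P5) = 0.031 + 0.106 + 0.106 = 0.243; P(Status=maint | Plant=P5) = 0.106/0.243 = 0.43621.
Difference = -0.0147.

-0.0147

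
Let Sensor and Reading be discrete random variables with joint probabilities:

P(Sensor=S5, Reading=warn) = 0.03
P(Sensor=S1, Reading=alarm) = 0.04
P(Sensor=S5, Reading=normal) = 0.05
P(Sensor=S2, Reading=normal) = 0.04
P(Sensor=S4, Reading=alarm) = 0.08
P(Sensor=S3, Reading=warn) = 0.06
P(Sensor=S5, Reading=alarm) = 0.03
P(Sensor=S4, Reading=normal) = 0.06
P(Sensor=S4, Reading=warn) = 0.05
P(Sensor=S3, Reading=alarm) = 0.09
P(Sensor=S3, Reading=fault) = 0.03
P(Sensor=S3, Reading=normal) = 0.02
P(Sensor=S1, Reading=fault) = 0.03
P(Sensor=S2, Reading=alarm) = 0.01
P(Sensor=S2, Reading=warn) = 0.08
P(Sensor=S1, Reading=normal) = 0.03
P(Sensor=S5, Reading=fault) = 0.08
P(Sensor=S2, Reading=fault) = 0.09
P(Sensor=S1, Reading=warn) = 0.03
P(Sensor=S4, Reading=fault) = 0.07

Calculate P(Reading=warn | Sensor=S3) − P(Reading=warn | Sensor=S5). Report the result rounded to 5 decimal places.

0.14211

P(Sensor=S3) = 0.02 + 0.06 + 0.09 + 0.03 = 0.20; P(Reading=warn | Sensor=S3) = 0.06/0.20 = 0.300000.
P(Sensor=S5) = 0.05 + 0.03 + 0.03 + 0.08 = 0.19; P(Reading=warn | Sensor=S5) = 0.03/0.19 = 0.157895.
Difference = 0.14211.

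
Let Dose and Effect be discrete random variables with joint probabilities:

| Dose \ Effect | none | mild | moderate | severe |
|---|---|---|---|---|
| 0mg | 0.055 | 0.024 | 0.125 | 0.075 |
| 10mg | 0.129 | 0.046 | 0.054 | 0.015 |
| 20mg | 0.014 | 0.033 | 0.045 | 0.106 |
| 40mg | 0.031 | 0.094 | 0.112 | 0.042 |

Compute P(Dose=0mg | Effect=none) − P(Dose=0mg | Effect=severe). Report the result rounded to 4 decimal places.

P(Effect=none) = 0.055 + 0.129 + 0.014 + 0.031 = 0.229; P(Dose=0mg | Effect=none) = 0.055/0.229 = 0.24017.
P(Effect=severe) = 0.075 + 0.015 + 0.106 + 0.042 = 0.238; P(Dose=0mg | Effect=severe) = 0.075/0.238 = 0.31513.
Difference = -0.0750.

-0.0750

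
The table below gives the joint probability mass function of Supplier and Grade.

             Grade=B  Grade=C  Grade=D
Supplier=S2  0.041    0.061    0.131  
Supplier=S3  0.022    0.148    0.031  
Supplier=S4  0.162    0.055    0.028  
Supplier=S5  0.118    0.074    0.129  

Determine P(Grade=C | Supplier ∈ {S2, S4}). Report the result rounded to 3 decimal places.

0.243

P(Supplier=S2) = 0.041 + 0.061 + 0.131 = 0.233.
P(Supplier=S4) = 0.162 + 0.055 + 0.028 = 0.245.
P(Supplier ∈ {S2, S4}) = 0.233 + 0.245 = 0.478; P(Grade=C, Supplier ∈ {S2, S4}) = 0.061 + 0.055 = 0.116.
P(Grade=C | Supplier ∈ {S2, S4}) = 0.116/0.478 = 0.243.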